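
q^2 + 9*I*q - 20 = (q + 4*I)*(q + 5*I)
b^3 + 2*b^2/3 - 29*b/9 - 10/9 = (b - 5/3)*(b + 1/3)*(b + 2)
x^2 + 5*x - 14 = (x - 2)*(x + 7)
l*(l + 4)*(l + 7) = l^3 + 11*l^2 + 28*l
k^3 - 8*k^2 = k^2*(k - 8)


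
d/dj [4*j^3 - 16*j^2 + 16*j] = 12*j^2 - 32*j + 16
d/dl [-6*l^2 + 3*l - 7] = 3 - 12*l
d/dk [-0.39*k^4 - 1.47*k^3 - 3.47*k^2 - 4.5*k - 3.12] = -1.56*k^3 - 4.41*k^2 - 6.94*k - 4.5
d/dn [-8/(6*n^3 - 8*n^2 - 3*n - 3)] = 8*(18*n^2 - 16*n - 3)/(-6*n^3 + 8*n^2 + 3*n + 3)^2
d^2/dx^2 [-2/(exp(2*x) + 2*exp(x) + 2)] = 4*(-4*(exp(x) + 1)^2*exp(x) + (2*exp(x) + 1)*(exp(2*x) + 2*exp(x) + 2))*exp(x)/(exp(2*x) + 2*exp(x) + 2)^3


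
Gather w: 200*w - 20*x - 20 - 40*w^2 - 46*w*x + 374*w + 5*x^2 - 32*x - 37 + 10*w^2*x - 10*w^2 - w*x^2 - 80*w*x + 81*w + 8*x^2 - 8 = w^2*(10*x - 50) + w*(-x^2 - 126*x + 655) + 13*x^2 - 52*x - 65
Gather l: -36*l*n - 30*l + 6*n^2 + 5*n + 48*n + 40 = l*(-36*n - 30) + 6*n^2 + 53*n + 40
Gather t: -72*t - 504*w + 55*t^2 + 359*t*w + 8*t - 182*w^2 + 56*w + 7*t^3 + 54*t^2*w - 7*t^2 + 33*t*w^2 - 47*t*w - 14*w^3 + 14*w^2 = 7*t^3 + t^2*(54*w + 48) + t*(33*w^2 + 312*w - 64) - 14*w^3 - 168*w^2 - 448*w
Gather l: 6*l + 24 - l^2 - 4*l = -l^2 + 2*l + 24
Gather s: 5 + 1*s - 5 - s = 0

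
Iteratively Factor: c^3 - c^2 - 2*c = (c)*(c^2 - c - 2) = c*(c + 1)*(c - 2)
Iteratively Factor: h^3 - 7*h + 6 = (h + 3)*(h^2 - 3*h + 2) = (h - 1)*(h + 3)*(h - 2)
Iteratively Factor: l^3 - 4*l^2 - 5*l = (l + 1)*(l^2 - 5*l) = (l - 5)*(l + 1)*(l)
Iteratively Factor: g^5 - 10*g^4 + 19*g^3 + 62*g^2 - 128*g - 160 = (g + 1)*(g^4 - 11*g^3 + 30*g^2 + 32*g - 160) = (g + 1)*(g + 2)*(g^3 - 13*g^2 + 56*g - 80) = (g - 4)*(g + 1)*(g + 2)*(g^2 - 9*g + 20) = (g - 5)*(g - 4)*(g + 1)*(g + 2)*(g - 4)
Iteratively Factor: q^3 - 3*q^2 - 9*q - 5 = (q + 1)*(q^2 - 4*q - 5) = (q - 5)*(q + 1)*(q + 1)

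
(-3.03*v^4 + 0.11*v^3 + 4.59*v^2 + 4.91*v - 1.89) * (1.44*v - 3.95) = -4.3632*v^5 + 12.1269*v^4 + 6.1751*v^3 - 11.0601*v^2 - 22.1161*v + 7.4655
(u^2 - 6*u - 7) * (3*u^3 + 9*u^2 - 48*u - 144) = 3*u^5 - 9*u^4 - 123*u^3 + 81*u^2 + 1200*u + 1008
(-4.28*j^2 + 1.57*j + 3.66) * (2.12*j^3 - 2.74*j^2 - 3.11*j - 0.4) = -9.0736*j^5 + 15.0556*j^4 + 16.7682*j^3 - 13.1991*j^2 - 12.0106*j - 1.464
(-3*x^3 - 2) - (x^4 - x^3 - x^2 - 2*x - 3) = -x^4 - 2*x^3 + x^2 + 2*x + 1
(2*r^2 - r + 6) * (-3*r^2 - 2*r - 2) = -6*r^4 - r^3 - 20*r^2 - 10*r - 12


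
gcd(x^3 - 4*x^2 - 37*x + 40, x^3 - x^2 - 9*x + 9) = x - 1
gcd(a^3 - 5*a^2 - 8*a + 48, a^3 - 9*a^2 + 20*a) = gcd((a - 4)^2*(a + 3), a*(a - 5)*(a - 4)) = a - 4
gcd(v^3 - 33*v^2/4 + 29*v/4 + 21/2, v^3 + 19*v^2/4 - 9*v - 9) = v^2 - 5*v/4 - 3/2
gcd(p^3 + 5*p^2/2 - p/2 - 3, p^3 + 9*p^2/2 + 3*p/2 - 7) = p^2 + p - 2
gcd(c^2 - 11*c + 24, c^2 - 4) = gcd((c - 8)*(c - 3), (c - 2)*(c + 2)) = 1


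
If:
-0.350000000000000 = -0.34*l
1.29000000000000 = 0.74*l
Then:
No Solution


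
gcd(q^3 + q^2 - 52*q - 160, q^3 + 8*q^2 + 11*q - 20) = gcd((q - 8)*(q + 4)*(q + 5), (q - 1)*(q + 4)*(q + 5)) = q^2 + 9*q + 20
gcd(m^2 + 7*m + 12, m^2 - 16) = m + 4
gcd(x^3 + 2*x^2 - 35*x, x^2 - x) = x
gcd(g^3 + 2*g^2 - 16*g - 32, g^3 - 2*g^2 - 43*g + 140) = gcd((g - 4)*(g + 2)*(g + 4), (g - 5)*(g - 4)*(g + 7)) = g - 4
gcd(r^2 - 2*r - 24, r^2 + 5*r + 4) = r + 4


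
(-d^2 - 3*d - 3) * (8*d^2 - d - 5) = -8*d^4 - 23*d^3 - 16*d^2 + 18*d + 15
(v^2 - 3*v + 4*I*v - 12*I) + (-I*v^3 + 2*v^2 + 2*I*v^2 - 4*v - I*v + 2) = -I*v^3 + 3*v^2 + 2*I*v^2 - 7*v + 3*I*v + 2 - 12*I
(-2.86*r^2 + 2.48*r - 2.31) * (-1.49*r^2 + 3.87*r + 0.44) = 4.2614*r^4 - 14.7634*r^3 + 11.7811*r^2 - 7.8485*r - 1.0164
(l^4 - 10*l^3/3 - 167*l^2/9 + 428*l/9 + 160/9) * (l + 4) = l^5 + 2*l^4/3 - 287*l^3/9 - 80*l^2/3 + 208*l + 640/9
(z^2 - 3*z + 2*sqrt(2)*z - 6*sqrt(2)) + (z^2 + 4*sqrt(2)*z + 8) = 2*z^2 - 3*z + 6*sqrt(2)*z - 6*sqrt(2) + 8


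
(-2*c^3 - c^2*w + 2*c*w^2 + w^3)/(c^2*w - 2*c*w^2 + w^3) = (2*c^2 + 3*c*w + w^2)/(w*(-c + w))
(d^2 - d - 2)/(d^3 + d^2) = (d - 2)/d^2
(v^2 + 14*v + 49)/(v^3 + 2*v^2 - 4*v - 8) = (v^2 + 14*v + 49)/(v^3 + 2*v^2 - 4*v - 8)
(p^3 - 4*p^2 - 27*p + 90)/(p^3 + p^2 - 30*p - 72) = (p^2 + 2*p - 15)/(p^2 + 7*p + 12)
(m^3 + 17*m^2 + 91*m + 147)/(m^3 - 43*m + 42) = (m^2 + 10*m + 21)/(m^2 - 7*m + 6)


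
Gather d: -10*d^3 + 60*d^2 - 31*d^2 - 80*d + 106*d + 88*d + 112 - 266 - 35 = -10*d^3 + 29*d^2 + 114*d - 189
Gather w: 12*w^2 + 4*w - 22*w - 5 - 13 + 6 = 12*w^2 - 18*w - 12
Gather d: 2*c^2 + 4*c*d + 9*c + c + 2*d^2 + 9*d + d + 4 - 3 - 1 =2*c^2 + 10*c + 2*d^2 + d*(4*c + 10)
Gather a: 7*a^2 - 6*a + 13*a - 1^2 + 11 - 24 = 7*a^2 + 7*a - 14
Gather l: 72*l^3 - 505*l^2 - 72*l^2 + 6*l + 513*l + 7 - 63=72*l^3 - 577*l^2 + 519*l - 56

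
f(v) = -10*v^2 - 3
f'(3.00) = -60.00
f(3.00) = -93.00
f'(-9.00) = 180.00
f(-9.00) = -813.00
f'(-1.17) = 23.40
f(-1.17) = -16.69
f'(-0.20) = 4.00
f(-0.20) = -3.40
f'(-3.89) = 77.80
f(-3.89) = -154.32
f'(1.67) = -33.40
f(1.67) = -30.89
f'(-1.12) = 22.40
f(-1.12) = -15.54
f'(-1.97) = 39.40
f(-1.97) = -41.81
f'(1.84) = -36.80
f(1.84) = -36.86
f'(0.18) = -3.60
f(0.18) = -3.32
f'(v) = -20*v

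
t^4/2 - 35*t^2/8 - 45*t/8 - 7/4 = (t/2 + 1)*(t - 7/2)*(t + 1/2)*(t + 1)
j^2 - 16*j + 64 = (j - 8)^2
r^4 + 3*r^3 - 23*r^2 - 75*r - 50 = (r - 5)*(r + 1)*(r + 2)*(r + 5)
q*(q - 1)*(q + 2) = q^3 + q^2 - 2*q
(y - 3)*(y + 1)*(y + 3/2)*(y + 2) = y^4 + 3*y^3/2 - 7*y^2 - 33*y/2 - 9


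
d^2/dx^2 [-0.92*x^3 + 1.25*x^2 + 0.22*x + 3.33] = 2.5 - 5.52*x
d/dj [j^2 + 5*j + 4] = 2*j + 5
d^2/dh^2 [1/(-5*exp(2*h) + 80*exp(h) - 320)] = 4*(-exp(h) - 4)*exp(h)/(5*(exp(4*h) - 32*exp(3*h) + 384*exp(2*h) - 2048*exp(h) + 4096))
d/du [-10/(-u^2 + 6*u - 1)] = 20*(3 - u)/(u^2 - 6*u + 1)^2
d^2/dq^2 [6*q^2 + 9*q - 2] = 12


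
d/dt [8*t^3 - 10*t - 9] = 24*t^2 - 10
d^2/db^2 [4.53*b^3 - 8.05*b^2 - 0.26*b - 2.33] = 27.18*b - 16.1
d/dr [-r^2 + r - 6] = 1 - 2*r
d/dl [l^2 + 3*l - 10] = 2*l + 3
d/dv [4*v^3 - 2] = 12*v^2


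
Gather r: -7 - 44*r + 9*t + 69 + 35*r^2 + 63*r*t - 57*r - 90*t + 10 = 35*r^2 + r*(63*t - 101) - 81*t + 72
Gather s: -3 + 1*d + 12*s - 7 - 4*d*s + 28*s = d + s*(40 - 4*d) - 10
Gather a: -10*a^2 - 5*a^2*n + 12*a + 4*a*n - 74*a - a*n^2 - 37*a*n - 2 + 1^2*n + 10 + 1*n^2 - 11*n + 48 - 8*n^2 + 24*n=a^2*(-5*n - 10) + a*(-n^2 - 33*n - 62) - 7*n^2 + 14*n + 56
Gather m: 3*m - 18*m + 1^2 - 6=-15*m - 5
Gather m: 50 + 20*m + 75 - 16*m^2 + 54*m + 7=-16*m^2 + 74*m + 132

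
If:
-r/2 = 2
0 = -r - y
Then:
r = -4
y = 4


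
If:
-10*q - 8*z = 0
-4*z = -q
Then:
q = 0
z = 0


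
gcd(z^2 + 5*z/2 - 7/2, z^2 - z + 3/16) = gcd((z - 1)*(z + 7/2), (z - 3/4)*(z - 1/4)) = 1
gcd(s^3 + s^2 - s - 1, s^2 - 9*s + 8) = s - 1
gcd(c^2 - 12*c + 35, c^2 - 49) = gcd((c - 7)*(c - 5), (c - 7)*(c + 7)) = c - 7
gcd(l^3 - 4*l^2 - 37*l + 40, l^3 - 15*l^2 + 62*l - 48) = l^2 - 9*l + 8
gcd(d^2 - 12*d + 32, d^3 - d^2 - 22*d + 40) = d - 4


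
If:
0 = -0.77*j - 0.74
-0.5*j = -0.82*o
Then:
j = -0.96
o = -0.59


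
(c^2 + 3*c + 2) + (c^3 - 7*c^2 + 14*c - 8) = c^3 - 6*c^2 + 17*c - 6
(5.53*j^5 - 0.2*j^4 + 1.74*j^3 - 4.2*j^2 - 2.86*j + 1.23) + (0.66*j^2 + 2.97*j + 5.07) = 5.53*j^5 - 0.2*j^4 + 1.74*j^3 - 3.54*j^2 + 0.11*j + 6.3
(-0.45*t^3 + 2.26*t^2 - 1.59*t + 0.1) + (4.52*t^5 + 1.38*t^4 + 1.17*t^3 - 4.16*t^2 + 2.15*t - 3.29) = 4.52*t^5 + 1.38*t^4 + 0.72*t^3 - 1.9*t^2 + 0.56*t - 3.19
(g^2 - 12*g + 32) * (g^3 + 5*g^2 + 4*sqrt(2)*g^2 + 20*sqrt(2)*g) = g^5 - 7*g^4 + 4*sqrt(2)*g^4 - 28*sqrt(2)*g^3 - 28*g^3 - 112*sqrt(2)*g^2 + 160*g^2 + 640*sqrt(2)*g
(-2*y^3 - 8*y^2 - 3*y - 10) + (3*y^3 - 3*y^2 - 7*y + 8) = y^3 - 11*y^2 - 10*y - 2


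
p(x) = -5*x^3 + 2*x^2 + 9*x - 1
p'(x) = -15*x^2 + 4*x + 9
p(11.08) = -6457.01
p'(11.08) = -1788.18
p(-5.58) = 879.76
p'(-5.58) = -480.37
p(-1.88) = 22.37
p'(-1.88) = -51.54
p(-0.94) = -3.54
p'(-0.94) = -8.01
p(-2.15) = 38.59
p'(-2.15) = -68.94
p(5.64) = -783.65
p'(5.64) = -445.58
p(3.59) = -174.26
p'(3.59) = -169.96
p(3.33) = -133.48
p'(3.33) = -144.01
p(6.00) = -955.00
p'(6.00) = -507.00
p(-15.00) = 17189.00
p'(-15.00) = -3426.00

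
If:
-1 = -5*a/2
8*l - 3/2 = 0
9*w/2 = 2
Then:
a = 2/5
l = 3/16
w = 4/9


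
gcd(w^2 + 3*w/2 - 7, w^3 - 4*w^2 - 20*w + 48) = w - 2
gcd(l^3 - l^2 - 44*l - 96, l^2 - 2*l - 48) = l - 8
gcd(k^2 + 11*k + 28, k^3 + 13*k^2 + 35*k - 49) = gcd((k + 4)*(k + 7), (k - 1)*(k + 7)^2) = k + 7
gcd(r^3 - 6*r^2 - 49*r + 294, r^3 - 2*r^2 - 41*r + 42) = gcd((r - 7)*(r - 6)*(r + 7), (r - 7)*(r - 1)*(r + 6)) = r - 7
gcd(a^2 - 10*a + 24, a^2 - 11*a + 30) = a - 6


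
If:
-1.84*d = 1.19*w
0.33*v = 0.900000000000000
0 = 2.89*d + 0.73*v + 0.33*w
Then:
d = -0.84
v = 2.73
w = 1.29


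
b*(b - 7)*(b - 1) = b^3 - 8*b^2 + 7*b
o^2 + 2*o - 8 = (o - 2)*(o + 4)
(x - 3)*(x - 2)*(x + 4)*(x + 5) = x^4 + 4*x^3 - 19*x^2 - 46*x + 120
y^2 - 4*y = y*(y - 4)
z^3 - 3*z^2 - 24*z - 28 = (z - 7)*(z + 2)^2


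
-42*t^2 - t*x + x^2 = (-7*t + x)*(6*t + x)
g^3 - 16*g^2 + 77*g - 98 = (g - 7)^2*(g - 2)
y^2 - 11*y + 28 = (y - 7)*(y - 4)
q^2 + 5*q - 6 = (q - 1)*(q + 6)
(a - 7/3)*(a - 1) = a^2 - 10*a/3 + 7/3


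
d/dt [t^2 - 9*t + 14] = 2*t - 9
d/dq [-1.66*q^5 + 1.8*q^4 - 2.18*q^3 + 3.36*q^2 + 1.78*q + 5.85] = -8.3*q^4 + 7.2*q^3 - 6.54*q^2 + 6.72*q + 1.78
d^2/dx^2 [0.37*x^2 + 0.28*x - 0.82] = 0.740000000000000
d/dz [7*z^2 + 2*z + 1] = 14*z + 2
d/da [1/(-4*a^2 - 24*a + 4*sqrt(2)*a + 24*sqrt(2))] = (2*a - sqrt(2) + 6)/(4*(a^2 - sqrt(2)*a + 6*a - 6*sqrt(2))^2)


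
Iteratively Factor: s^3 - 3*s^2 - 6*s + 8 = (s + 2)*(s^2 - 5*s + 4) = (s - 4)*(s + 2)*(s - 1)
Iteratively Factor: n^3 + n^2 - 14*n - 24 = (n + 3)*(n^2 - 2*n - 8) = (n + 2)*(n + 3)*(n - 4)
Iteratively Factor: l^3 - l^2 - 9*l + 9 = (l - 1)*(l^2 - 9) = (l - 3)*(l - 1)*(l + 3)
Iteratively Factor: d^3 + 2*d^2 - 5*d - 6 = (d + 3)*(d^2 - d - 2) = (d - 2)*(d + 3)*(d + 1)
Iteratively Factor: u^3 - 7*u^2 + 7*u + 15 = (u - 3)*(u^2 - 4*u - 5) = (u - 3)*(u + 1)*(u - 5)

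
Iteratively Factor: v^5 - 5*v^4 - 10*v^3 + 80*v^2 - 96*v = (v - 2)*(v^4 - 3*v^3 - 16*v^2 + 48*v) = (v - 2)*(v + 4)*(v^3 - 7*v^2 + 12*v) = (v - 3)*(v - 2)*(v + 4)*(v^2 - 4*v) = v*(v - 3)*(v - 2)*(v + 4)*(v - 4)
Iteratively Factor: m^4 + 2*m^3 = (m + 2)*(m^3) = m*(m + 2)*(m^2) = m^2*(m + 2)*(m)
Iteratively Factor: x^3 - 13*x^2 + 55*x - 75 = (x - 3)*(x^2 - 10*x + 25) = (x - 5)*(x - 3)*(x - 5)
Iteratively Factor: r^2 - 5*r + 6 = (r - 2)*(r - 3)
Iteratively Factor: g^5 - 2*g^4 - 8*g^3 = (g)*(g^4 - 2*g^3 - 8*g^2) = g*(g - 4)*(g^3 + 2*g^2) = g^2*(g - 4)*(g^2 + 2*g) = g^2*(g - 4)*(g + 2)*(g)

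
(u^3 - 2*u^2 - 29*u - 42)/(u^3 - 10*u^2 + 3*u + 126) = (u + 2)/(u - 6)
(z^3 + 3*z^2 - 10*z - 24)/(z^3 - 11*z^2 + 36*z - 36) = (z^2 + 6*z + 8)/(z^2 - 8*z + 12)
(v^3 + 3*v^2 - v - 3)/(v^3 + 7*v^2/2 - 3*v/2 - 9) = 2*(v^2 - 1)/(2*v^2 + v - 6)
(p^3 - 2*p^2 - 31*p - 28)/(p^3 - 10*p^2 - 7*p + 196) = (p + 1)/(p - 7)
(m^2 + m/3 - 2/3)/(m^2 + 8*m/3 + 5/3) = (3*m - 2)/(3*m + 5)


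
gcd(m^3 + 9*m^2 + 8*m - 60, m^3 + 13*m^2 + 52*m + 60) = m^2 + 11*m + 30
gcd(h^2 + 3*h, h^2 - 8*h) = h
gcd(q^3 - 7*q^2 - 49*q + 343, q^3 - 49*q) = q^2 - 49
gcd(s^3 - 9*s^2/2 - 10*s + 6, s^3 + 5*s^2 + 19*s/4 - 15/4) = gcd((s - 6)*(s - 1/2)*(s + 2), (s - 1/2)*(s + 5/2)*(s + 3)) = s - 1/2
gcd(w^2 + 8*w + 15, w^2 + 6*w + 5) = w + 5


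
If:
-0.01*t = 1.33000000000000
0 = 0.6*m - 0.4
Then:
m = 0.67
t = -133.00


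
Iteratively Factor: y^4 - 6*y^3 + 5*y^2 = (y)*(y^3 - 6*y^2 + 5*y) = y*(y - 5)*(y^2 - y) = y*(y - 5)*(y - 1)*(y)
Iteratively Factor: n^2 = (n)*(n)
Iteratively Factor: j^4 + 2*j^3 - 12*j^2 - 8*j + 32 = (j + 2)*(j^3 - 12*j + 16) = (j + 2)*(j + 4)*(j^2 - 4*j + 4) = (j - 2)*(j + 2)*(j + 4)*(j - 2)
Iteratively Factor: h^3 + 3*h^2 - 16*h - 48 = (h + 3)*(h^2 - 16) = (h - 4)*(h + 3)*(h + 4)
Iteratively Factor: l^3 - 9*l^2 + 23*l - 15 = (l - 1)*(l^2 - 8*l + 15) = (l - 5)*(l - 1)*(l - 3)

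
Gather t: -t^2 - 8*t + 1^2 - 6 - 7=-t^2 - 8*t - 12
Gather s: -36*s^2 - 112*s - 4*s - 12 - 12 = -36*s^2 - 116*s - 24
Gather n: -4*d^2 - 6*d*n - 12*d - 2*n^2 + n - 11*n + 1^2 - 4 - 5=-4*d^2 - 12*d - 2*n^2 + n*(-6*d - 10) - 8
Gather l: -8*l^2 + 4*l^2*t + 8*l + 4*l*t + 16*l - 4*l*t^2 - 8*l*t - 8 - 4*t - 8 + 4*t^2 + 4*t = l^2*(4*t - 8) + l*(-4*t^2 - 4*t + 24) + 4*t^2 - 16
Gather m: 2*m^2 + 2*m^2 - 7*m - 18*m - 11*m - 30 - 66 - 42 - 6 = 4*m^2 - 36*m - 144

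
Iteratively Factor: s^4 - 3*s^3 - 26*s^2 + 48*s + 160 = (s + 4)*(s^3 - 7*s^2 + 2*s + 40) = (s - 4)*(s + 4)*(s^2 - 3*s - 10) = (s - 5)*(s - 4)*(s + 4)*(s + 2)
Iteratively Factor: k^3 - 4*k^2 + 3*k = (k)*(k^2 - 4*k + 3) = k*(k - 3)*(k - 1)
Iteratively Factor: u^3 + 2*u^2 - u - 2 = (u - 1)*(u^2 + 3*u + 2) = (u - 1)*(u + 2)*(u + 1)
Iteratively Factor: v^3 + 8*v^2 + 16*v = (v + 4)*(v^2 + 4*v) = v*(v + 4)*(v + 4)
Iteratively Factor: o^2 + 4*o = (o + 4)*(o)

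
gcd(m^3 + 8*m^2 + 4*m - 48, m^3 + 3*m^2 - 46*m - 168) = m^2 + 10*m + 24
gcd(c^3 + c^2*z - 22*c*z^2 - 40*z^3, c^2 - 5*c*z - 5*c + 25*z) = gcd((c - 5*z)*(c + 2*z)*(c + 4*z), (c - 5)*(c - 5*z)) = -c + 5*z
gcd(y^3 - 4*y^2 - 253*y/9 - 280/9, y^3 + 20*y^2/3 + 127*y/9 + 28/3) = y + 7/3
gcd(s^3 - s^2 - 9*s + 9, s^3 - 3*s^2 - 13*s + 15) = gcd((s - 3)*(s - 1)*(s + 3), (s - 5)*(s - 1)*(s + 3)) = s^2 + 2*s - 3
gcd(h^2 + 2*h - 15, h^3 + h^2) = 1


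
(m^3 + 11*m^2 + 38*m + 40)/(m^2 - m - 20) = (m^2 + 7*m + 10)/(m - 5)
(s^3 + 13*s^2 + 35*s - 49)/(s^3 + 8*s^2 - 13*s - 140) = (s^2 + 6*s - 7)/(s^2 + s - 20)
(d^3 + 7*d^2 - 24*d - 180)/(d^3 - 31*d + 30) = (d + 6)/(d - 1)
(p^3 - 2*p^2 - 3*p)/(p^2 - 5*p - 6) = p*(p - 3)/(p - 6)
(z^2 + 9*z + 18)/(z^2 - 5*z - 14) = (z^2 + 9*z + 18)/(z^2 - 5*z - 14)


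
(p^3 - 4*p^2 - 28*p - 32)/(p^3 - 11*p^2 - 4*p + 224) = (p^2 + 4*p + 4)/(p^2 - 3*p - 28)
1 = 1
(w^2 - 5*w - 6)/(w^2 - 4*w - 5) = (w - 6)/(w - 5)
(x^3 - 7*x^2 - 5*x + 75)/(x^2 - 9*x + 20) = (x^2 - 2*x - 15)/(x - 4)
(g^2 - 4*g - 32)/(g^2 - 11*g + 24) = (g + 4)/(g - 3)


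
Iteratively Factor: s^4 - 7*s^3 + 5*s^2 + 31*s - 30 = (s - 1)*(s^3 - 6*s^2 - s + 30) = (s - 5)*(s - 1)*(s^2 - s - 6) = (s - 5)*(s - 3)*(s - 1)*(s + 2)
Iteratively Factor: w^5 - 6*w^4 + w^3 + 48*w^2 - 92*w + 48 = (w + 3)*(w^4 - 9*w^3 + 28*w^2 - 36*w + 16) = (w - 2)*(w + 3)*(w^3 - 7*w^2 + 14*w - 8) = (w - 2)*(w - 1)*(w + 3)*(w^2 - 6*w + 8) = (w - 4)*(w - 2)*(w - 1)*(w + 3)*(w - 2)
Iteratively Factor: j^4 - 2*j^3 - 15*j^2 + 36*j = (j + 4)*(j^3 - 6*j^2 + 9*j) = (j - 3)*(j + 4)*(j^2 - 3*j) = j*(j - 3)*(j + 4)*(j - 3)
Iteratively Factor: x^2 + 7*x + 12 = (x + 3)*(x + 4)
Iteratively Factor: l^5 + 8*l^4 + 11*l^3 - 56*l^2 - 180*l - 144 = (l - 3)*(l^4 + 11*l^3 + 44*l^2 + 76*l + 48) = (l - 3)*(l + 2)*(l^3 + 9*l^2 + 26*l + 24) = (l - 3)*(l + 2)^2*(l^2 + 7*l + 12) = (l - 3)*(l + 2)^2*(l + 4)*(l + 3)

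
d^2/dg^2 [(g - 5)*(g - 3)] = 2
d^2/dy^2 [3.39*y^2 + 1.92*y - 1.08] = 6.78000000000000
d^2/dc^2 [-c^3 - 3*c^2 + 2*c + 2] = -6*c - 6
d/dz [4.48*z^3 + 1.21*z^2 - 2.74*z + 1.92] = 13.44*z^2 + 2.42*z - 2.74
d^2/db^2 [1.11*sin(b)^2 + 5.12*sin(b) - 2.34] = -5.12*sin(b) + 2.22*cos(2*b)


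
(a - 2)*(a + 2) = a^2 - 4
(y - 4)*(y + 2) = y^2 - 2*y - 8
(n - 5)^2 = n^2 - 10*n + 25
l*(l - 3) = l^2 - 3*l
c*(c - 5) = c^2 - 5*c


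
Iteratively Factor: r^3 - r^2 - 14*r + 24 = (r - 2)*(r^2 + r - 12) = (r - 3)*(r - 2)*(r + 4)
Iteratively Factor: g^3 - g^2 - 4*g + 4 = (g - 2)*(g^2 + g - 2) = (g - 2)*(g + 2)*(g - 1)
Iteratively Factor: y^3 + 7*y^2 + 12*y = (y)*(y^2 + 7*y + 12) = y*(y + 3)*(y + 4)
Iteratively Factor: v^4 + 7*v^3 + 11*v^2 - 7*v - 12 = (v - 1)*(v^3 + 8*v^2 + 19*v + 12) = (v - 1)*(v + 1)*(v^2 + 7*v + 12) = (v - 1)*(v + 1)*(v + 4)*(v + 3)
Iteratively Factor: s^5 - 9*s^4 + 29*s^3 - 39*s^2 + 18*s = (s - 1)*(s^4 - 8*s^3 + 21*s^2 - 18*s) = (s - 3)*(s - 1)*(s^3 - 5*s^2 + 6*s) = s*(s - 3)*(s - 1)*(s^2 - 5*s + 6) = s*(s - 3)^2*(s - 1)*(s - 2)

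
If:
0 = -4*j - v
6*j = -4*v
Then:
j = 0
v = 0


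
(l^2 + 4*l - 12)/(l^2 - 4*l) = (l^2 + 4*l - 12)/(l*(l - 4))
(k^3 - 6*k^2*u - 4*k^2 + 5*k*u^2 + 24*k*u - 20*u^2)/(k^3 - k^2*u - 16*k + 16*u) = (k - 5*u)/(k + 4)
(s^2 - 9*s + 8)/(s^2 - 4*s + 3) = (s - 8)/(s - 3)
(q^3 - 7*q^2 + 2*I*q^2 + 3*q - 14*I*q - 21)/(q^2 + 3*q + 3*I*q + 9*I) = (q^2 - q*(7 + I) + 7*I)/(q + 3)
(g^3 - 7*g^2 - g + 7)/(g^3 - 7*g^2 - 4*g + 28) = (g^2 - 1)/(g^2 - 4)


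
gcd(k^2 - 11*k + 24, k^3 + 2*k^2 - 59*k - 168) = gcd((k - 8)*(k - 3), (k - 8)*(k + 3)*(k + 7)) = k - 8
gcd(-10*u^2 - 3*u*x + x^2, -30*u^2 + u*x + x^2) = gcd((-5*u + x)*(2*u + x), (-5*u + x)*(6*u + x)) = -5*u + x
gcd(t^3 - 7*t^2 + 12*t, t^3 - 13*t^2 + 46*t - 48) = t - 3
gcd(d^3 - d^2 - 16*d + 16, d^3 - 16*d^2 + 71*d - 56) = d - 1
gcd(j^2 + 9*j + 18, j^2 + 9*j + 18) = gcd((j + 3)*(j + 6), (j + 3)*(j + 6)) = j^2 + 9*j + 18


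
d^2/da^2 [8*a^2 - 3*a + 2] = 16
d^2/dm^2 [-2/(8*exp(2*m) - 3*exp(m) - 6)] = 2*(2*(16*exp(m) - 3)^2*exp(m) + (32*exp(m) - 3)*(-8*exp(2*m) + 3*exp(m) + 6))*exp(m)/(-8*exp(2*m) + 3*exp(m) + 6)^3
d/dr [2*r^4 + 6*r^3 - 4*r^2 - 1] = 2*r*(4*r^2 + 9*r - 4)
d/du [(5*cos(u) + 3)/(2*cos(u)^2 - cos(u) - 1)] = (-10*sin(u)^2 + 12*cos(u) + 12)*sin(u)/(cos(u) - cos(2*u))^2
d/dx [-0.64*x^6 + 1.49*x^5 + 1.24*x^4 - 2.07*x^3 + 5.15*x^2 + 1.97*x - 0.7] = -3.84*x^5 + 7.45*x^4 + 4.96*x^3 - 6.21*x^2 + 10.3*x + 1.97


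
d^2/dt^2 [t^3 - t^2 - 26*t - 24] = 6*t - 2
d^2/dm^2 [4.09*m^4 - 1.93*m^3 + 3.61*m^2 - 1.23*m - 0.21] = 49.08*m^2 - 11.58*m + 7.22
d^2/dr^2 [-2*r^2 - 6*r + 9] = -4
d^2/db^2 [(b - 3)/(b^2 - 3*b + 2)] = 2*(3*(2 - b)*(b^2 - 3*b + 2) + (b - 3)*(2*b - 3)^2)/(b^2 - 3*b + 2)^3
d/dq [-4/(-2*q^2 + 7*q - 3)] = 4*(7 - 4*q)/(2*q^2 - 7*q + 3)^2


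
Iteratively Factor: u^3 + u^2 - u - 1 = (u + 1)*(u^2 - 1) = (u - 1)*(u + 1)*(u + 1)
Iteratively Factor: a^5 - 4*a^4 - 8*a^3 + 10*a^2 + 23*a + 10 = (a - 5)*(a^4 + a^3 - 3*a^2 - 5*a - 2) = (a - 5)*(a + 1)*(a^3 - 3*a - 2) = (a - 5)*(a - 2)*(a + 1)*(a^2 + 2*a + 1) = (a - 5)*(a - 2)*(a + 1)^2*(a + 1)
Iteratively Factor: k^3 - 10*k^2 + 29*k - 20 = (k - 1)*(k^2 - 9*k + 20) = (k - 5)*(k - 1)*(k - 4)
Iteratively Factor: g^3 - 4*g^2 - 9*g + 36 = (g + 3)*(g^2 - 7*g + 12) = (g - 3)*(g + 3)*(g - 4)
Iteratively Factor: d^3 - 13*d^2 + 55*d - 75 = (d - 5)*(d^2 - 8*d + 15) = (d - 5)*(d - 3)*(d - 5)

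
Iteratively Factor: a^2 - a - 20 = (a + 4)*(a - 5)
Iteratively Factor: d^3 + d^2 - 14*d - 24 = (d + 3)*(d^2 - 2*d - 8) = (d - 4)*(d + 3)*(d + 2)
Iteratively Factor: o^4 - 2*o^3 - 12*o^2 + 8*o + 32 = (o - 4)*(o^3 + 2*o^2 - 4*o - 8) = (o - 4)*(o - 2)*(o^2 + 4*o + 4) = (o - 4)*(o - 2)*(o + 2)*(o + 2)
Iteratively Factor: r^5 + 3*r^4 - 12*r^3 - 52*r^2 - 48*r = (r)*(r^4 + 3*r^3 - 12*r^2 - 52*r - 48) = r*(r + 3)*(r^3 - 12*r - 16) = r*(r - 4)*(r + 3)*(r^2 + 4*r + 4) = r*(r - 4)*(r + 2)*(r + 3)*(r + 2)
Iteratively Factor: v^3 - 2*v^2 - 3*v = (v)*(v^2 - 2*v - 3) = v*(v - 3)*(v + 1)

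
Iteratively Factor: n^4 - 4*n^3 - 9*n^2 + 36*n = (n - 4)*(n^3 - 9*n) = (n - 4)*(n - 3)*(n^2 + 3*n) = (n - 4)*(n - 3)*(n + 3)*(n)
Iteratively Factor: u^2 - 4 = (u - 2)*(u + 2)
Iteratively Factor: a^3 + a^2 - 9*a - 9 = (a - 3)*(a^2 + 4*a + 3) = (a - 3)*(a + 3)*(a + 1)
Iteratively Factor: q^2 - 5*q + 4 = (q - 1)*(q - 4)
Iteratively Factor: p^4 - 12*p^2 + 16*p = (p)*(p^3 - 12*p + 16) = p*(p + 4)*(p^2 - 4*p + 4) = p*(p - 2)*(p + 4)*(p - 2)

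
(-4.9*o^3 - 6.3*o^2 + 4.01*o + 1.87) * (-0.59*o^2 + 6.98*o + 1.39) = 2.891*o^5 - 30.485*o^4 - 53.1509*o^3 + 18.1295*o^2 + 18.6265*o + 2.5993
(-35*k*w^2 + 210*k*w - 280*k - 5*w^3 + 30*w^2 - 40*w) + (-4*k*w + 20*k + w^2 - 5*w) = -35*k*w^2 + 206*k*w - 260*k - 5*w^3 + 31*w^2 - 45*w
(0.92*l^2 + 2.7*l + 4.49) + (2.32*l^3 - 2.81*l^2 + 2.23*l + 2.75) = 2.32*l^3 - 1.89*l^2 + 4.93*l + 7.24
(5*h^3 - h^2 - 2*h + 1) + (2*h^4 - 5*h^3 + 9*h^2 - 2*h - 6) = 2*h^4 + 8*h^2 - 4*h - 5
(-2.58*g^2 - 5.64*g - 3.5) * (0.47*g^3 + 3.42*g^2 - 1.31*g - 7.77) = -1.2126*g^5 - 11.4744*g^4 - 17.554*g^3 + 15.465*g^2 + 48.4078*g + 27.195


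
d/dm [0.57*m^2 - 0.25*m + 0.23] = 1.14*m - 0.25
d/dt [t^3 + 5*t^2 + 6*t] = 3*t^2 + 10*t + 6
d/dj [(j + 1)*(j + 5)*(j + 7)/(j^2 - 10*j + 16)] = (j^4 - 20*j^3 - 129*j^2 + 346*j + 1102)/(j^4 - 20*j^3 + 132*j^2 - 320*j + 256)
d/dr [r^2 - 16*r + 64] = 2*r - 16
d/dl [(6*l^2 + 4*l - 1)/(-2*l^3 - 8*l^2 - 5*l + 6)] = (12*l^4 + 16*l^3 - 4*l^2 + 56*l + 19)/(4*l^6 + 32*l^5 + 84*l^4 + 56*l^3 - 71*l^2 - 60*l + 36)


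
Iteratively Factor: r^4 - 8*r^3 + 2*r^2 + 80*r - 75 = (r - 5)*(r^3 - 3*r^2 - 13*r + 15) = (r - 5)*(r - 1)*(r^2 - 2*r - 15) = (r - 5)*(r - 1)*(r + 3)*(r - 5)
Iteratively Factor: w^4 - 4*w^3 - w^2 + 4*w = (w - 1)*(w^3 - 3*w^2 - 4*w) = w*(w - 1)*(w^2 - 3*w - 4) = w*(w - 4)*(w - 1)*(w + 1)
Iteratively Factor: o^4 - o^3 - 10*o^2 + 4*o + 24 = (o + 2)*(o^3 - 3*o^2 - 4*o + 12) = (o - 2)*(o + 2)*(o^2 - o - 6) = (o - 3)*(o - 2)*(o + 2)*(o + 2)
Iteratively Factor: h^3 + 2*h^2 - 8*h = (h)*(h^2 + 2*h - 8) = h*(h - 2)*(h + 4)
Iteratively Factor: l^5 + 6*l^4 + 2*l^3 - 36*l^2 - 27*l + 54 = (l - 1)*(l^4 + 7*l^3 + 9*l^2 - 27*l - 54) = (l - 1)*(l + 3)*(l^3 + 4*l^2 - 3*l - 18) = (l - 1)*(l + 3)^2*(l^2 + l - 6) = (l - 2)*(l - 1)*(l + 3)^2*(l + 3)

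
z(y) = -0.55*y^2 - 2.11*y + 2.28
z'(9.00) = -12.01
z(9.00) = -61.26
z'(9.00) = -12.01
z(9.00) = -61.26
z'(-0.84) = -1.19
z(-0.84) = 3.66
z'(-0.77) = -1.26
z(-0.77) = 3.58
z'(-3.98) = 2.27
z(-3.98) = 1.97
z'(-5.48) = 3.92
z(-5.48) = -2.67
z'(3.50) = -5.96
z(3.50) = -11.84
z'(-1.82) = -0.11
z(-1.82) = 4.30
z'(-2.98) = 1.17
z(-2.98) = 3.68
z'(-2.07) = 0.17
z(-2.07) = 4.29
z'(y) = -1.1*y - 2.11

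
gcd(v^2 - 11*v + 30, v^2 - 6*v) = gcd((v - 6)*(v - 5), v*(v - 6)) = v - 6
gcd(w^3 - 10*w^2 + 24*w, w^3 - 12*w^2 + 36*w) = w^2 - 6*w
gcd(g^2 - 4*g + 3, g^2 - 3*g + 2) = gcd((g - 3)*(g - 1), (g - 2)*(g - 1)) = g - 1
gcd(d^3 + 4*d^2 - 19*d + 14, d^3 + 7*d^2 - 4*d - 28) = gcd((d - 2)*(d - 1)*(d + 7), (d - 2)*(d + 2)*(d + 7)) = d^2 + 5*d - 14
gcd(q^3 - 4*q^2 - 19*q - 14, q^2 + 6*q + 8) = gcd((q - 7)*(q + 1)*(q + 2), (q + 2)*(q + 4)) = q + 2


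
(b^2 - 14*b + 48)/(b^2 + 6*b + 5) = (b^2 - 14*b + 48)/(b^2 + 6*b + 5)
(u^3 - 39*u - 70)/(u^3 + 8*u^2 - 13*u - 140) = (u^2 - 5*u - 14)/(u^2 + 3*u - 28)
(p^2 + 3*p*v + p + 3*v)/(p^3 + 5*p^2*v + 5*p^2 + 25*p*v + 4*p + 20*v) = (p + 3*v)/(p^2 + 5*p*v + 4*p + 20*v)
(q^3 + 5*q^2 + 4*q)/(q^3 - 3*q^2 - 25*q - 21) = q*(q + 4)/(q^2 - 4*q - 21)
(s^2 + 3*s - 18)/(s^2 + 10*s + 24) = (s - 3)/(s + 4)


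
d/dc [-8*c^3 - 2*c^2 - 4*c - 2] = -24*c^2 - 4*c - 4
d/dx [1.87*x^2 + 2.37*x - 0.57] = 3.74*x + 2.37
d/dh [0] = 0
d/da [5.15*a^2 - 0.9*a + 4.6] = 10.3*a - 0.9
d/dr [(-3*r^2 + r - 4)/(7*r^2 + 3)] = (-7*r^2 + 38*r + 3)/(49*r^4 + 42*r^2 + 9)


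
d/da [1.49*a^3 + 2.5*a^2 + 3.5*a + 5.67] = 4.47*a^2 + 5.0*a + 3.5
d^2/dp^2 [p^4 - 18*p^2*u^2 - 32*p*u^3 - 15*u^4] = 12*p^2 - 36*u^2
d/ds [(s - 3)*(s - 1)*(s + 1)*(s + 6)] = 4*s^3 + 9*s^2 - 38*s - 3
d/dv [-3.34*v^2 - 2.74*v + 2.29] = -6.68*v - 2.74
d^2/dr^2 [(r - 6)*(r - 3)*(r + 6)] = 6*r - 6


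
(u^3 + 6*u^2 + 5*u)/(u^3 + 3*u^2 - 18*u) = (u^2 + 6*u + 5)/(u^2 + 3*u - 18)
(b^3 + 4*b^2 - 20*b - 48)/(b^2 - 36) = (b^2 - 2*b - 8)/(b - 6)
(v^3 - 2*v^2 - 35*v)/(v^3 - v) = (v^2 - 2*v - 35)/(v^2 - 1)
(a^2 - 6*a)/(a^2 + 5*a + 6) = a*(a - 6)/(a^2 + 5*a + 6)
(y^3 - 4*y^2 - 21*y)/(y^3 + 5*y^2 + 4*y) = (y^2 - 4*y - 21)/(y^2 + 5*y + 4)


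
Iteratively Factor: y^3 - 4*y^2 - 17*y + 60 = (y + 4)*(y^2 - 8*y + 15) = (y - 5)*(y + 4)*(y - 3)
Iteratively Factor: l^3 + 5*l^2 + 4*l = (l + 4)*(l^2 + l) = (l + 1)*(l + 4)*(l)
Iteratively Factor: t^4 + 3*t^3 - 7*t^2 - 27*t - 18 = (t - 3)*(t^3 + 6*t^2 + 11*t + 6) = (t - 3)*(t + 3)*(t^2 + 3*t + 2) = (t - 3)*(t + 1)*(t + 3)*(t + 2)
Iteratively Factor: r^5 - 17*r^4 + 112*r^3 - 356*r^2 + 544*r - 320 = (r - 2)*(r^4 - 15*r^3 + 82*r^2 - 192*r + 160) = (r - 4)*(r - 2)*(r^3 - 11*r^2 + 38*r - 40) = (r - 5)*(r - 4)*(r - 2)*(r^2 - 6*r + 8) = (r - 5)*(r - 4)^2*(r - 2)*(r - 2)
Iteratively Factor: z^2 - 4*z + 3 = (z - 3)*(z - 1)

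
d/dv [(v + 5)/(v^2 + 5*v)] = -1/v^2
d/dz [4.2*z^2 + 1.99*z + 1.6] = 8.4*z + 1.99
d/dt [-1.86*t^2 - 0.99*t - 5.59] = -3.72*t - 0.99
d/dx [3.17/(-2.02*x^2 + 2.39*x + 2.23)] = (12.8068*x - 7.5763)/(-2.02*x^2 + 2.39*x + 2.23)^2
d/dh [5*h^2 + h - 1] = 10*h + 1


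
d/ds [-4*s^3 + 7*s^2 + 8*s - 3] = -12*s^2 + 14*s + 8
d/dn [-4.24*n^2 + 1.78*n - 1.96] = 1.78 - 8.48*n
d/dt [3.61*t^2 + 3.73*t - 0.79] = 7.22*t + 3.73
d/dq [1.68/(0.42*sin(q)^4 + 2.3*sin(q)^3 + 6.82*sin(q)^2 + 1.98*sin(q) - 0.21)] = (-25.032*sin(q) + 0.7056*sin(3*q) + 5.796*cos(2*q) - 9.1224)*cos(q)/(0.42*sin(q)^4 + 2.3*sin(q)^3 + 6.82*sin(q)^2 + 1.98*sin(q) - 0.21)^2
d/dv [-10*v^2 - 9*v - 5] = -20*v - 9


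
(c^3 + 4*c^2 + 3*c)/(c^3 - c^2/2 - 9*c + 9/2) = 2*c*(c + 1)/(2*c^2 - 7*c + 3)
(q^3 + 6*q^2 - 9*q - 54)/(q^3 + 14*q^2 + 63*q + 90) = (q - 3)/(q + 5)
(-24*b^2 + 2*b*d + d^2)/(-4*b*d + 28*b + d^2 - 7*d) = (6*b + d)/(d - 7)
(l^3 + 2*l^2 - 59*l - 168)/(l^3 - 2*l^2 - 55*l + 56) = (l + 3)/(l - 1)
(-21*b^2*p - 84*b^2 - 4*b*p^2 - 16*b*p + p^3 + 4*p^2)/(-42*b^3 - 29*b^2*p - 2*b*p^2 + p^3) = (p + 4)/(2*b + p)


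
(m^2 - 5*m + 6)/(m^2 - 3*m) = (m - 2)/m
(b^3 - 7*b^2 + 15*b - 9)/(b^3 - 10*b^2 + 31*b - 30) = (b^2 - 4*b + 3)/(b^2 - 7*b + 10)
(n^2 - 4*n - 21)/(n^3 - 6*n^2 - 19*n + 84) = (n + 3)/(n^2 + n - 12)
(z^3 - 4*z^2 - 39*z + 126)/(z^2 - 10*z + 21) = z + 6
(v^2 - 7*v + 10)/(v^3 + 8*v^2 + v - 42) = (v - 5)/(v^2 + 10*v + 21)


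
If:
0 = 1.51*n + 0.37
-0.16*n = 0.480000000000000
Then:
No Solution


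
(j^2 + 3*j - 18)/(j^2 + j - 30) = (j - 3)/(j - 5)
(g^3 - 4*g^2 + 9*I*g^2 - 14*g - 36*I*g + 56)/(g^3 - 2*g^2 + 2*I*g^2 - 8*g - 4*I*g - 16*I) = (g + 7*I)/(g + 2)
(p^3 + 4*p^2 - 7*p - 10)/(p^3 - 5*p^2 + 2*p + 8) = (p + 5)/(p - 4)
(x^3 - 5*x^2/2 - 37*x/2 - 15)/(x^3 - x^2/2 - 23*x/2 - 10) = (x - 6)/(x - 4)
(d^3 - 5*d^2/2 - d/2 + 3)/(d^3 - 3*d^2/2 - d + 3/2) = (d - 2)/(d - 1)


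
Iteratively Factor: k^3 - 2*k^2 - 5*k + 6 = (k - 1)*(k^2 - k - 6) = (k - 3)*(k - 1)*(k + 2)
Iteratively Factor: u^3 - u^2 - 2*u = (u)*(u^2 - u - 2) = u*(u + 1)*(u - 2)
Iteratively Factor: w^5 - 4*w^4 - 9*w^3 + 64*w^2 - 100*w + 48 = (w - 2)*(w^4 - 2*w^3 - 13*w^2 + 38*w - 24) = (w - 2)*(w - 1)*(w^3 - w^2 - 14*w + 24) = (w - 2)^2*(w - 1)*(w^2 + w - 12) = (w - 2)^2*(w - 1)*(w + 4)*(w - 3)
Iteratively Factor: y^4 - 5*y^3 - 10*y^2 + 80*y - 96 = (y - 2)*(y^3 - 3*y^2 - 16*y + 48) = (y - 3)*(y - 2)*(y^2 - 16) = (y - 3)*(y - 2)*(y + 4)*(y - 4)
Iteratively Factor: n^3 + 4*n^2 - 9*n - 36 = (n + 4)*(n^2 - 9) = (n + 3)*(n + 4)*(n - 3)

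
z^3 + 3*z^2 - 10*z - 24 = (z - 3)*(z + 2)*(z + 4)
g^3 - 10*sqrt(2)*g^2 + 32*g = g*(g - 8*sqrt(2))*(g - 2*sqrt(2))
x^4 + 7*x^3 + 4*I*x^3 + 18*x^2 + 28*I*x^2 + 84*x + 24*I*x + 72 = (x + 1)*(x + 6)*(x - 2*I)*(x + 6*I)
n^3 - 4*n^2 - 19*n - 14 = (n - 7)*(n + 1)*(n + 2)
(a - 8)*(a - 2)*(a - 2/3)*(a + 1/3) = a^4 - 31*a^3/3 + 172*a^2/9 - 28*a/9 - 32/9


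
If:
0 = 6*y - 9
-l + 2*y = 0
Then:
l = 3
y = 3/2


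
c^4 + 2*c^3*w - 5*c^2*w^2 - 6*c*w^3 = c*(c - 2*w)*(c + w)*(c + 3*w)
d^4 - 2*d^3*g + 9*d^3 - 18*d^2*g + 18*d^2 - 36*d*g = d*(d + 3)*(d + 6)*(d - 2*g)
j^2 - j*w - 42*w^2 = (j - 7*w)*(j + 6*w)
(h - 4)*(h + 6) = h^2 + 2*h - 24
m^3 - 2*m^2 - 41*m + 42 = (m - 7)*(m - 1)*(m + 6)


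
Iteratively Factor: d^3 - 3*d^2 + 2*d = (d - 2)*(d^2 - d) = (d - 2)*(d - 1)*(d)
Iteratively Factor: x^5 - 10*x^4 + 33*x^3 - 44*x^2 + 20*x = (x - 2)*(x^4 - 8*x^3 + 17*x^2 - 10*x) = (x - 5)*(x - 2)*(x^3 - 3*x^2 + 2*x) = (x - 5)*(x - 2)^2*(x^2 - x) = (x - 5)*(x - 2)^2*(x - 1)*(x)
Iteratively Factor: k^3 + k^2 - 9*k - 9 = (k + 1)*(k^2 - 9) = (k + 1)*(k + 3)*(k - 3)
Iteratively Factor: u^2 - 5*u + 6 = (u - 2)*(u - 3)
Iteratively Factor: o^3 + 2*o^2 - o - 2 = (o + 2)*(o^2 - 1) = (o + 1)*(o + 2)*(o - 1)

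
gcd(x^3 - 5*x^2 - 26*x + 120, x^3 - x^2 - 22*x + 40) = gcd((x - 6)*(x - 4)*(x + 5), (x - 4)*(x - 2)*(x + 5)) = x^2 + x - 20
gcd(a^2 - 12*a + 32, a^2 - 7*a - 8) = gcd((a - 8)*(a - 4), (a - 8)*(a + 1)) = a - 8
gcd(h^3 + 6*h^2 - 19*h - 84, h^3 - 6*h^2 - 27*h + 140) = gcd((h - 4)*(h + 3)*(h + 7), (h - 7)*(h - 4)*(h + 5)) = h - 4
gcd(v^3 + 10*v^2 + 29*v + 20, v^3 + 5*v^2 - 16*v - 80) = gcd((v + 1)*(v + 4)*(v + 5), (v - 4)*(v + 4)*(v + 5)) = v^2 + 9*v + 20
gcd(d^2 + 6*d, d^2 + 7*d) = d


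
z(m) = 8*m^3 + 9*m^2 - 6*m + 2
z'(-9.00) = 1776.00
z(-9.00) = -5047.00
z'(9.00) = 2100.00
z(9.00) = 6509.00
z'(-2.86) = 138.83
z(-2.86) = -94.37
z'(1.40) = 66.24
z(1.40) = 33.19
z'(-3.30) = 195.96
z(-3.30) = -167.69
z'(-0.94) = -1.71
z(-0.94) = 8.95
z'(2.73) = 222.01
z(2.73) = 215.47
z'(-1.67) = 30.87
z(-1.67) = -0.14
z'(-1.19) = 6.57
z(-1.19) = 8.40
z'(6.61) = 1161.59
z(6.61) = 2666.01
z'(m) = 24*m^2 + 18*m - 6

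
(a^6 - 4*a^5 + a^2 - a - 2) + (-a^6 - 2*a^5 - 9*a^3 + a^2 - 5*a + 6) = -6*a^5 - 9*a^3 + 2*a^2 - 6*a + 4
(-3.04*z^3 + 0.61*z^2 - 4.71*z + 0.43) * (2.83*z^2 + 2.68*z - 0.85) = -8.6032*z^5 - 6.4209*z^4 - 9.1105*z^3 - 11.9244*z^2 + 5.1559*z - 0.3655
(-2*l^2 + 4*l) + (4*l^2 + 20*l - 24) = 2*l^2 + 24*l - 24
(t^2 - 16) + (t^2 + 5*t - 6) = 2*t^2 + 5*t - 22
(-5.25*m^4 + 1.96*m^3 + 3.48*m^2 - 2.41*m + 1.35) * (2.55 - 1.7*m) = 8.925*m^5 - 16.7195*m^4 - 0.918*m^3 + 12.971*m^2 - 8.4405*m + 3.4425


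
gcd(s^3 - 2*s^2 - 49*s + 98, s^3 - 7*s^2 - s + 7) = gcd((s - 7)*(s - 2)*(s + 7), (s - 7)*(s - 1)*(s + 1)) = s - 7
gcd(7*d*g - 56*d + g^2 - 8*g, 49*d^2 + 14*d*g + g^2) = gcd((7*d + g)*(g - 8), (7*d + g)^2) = 7*d + g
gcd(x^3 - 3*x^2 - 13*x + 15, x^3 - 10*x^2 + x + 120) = x^2 - 2*x - 15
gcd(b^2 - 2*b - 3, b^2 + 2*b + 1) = b + 1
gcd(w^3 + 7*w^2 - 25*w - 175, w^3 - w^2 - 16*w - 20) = w - 5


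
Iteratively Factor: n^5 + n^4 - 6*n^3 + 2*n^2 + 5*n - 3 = (n - 1)*(n^4 + 2*n^3 - 4*n^2 - 2*n + 3) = (n - 1)*(n + 3)*(n^3 - n^2 - n + 1) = (n - 1)^2*(n + 3)*(n^2 - 1) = (n - 1)^2*(n + 1)*(n + 3)*(n - 1)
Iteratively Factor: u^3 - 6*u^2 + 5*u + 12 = (u + 1)*(u^2 - 7*u + 12) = (u - 3)*(u + 1)*(u - 4)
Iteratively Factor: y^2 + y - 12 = (y - 3)*(y + 4)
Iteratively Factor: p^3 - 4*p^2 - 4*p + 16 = (p - 4)*(p^2 - 4) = (p - 4)*(p - 2)*(p + 2)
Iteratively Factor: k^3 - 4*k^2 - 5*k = (k)*(k^2 - 4*k - 5) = k*(k + 1)*(k - 5)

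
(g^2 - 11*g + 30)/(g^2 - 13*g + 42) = (g - 5)/(g - 7)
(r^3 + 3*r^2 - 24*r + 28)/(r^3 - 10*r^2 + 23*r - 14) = (r^2 + 5*r - 14)/(r^2 - 8*r + 7)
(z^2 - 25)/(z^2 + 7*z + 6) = (z^2 - 25)/(z^2 + 7*z + 6)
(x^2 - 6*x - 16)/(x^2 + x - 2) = (x - 8)/(x - 1)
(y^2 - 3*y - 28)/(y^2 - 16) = (y - 7)/(y - 4)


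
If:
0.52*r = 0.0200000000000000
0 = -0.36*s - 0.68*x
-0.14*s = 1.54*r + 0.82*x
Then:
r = 0.04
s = 0.20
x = -0.11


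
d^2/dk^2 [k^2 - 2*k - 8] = 2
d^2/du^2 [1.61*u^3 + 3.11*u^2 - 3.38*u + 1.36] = 9.66*u + 6.22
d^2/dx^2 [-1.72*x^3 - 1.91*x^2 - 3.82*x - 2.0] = -10.32*x - 3.82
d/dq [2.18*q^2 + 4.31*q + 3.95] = 4.36*q + 4.31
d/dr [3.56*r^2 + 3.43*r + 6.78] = 7.12*r + 3.43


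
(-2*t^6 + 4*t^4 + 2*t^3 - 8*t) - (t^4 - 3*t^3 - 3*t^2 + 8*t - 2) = -2*t^6 + 3*t^4 + 5*t^3 + 3*t^2 - 16*t + 2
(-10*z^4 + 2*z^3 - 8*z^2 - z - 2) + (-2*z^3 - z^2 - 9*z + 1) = -10*z^4 - 9*z^2 - 10*z - 1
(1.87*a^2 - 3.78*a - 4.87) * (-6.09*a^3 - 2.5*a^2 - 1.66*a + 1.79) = -11.3883*a^5 + 18.3452*a^4 + 36.0041*a^3 + 21.7971*a^2 + 1.318*a - 8.7173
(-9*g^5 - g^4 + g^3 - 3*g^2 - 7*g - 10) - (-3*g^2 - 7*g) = -9*g^5 - g^4 + g^3 - 10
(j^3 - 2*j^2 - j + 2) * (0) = 0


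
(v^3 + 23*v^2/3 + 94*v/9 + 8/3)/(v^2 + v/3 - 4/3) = (v^2 + 19*v/3 + 2)/(v - 1)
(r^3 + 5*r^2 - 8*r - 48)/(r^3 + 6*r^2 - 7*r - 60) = (r + 4)/(r + 5)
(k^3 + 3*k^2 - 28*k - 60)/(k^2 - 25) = (k^2 + 8*k + 12)/(k + 5)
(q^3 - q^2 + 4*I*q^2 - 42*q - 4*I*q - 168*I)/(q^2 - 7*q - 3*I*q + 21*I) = (q^2 + q*(6 + 4*I) + 24*I)/(q - 3*I)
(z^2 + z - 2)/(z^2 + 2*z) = (z - 1)/z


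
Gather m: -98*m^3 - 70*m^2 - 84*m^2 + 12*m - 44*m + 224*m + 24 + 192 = -98*m^3 - 154*m^2 + 192*m + 216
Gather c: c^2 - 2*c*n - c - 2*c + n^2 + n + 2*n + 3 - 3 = c^2 + c*(-2*n - 3) + n^2 + 3*n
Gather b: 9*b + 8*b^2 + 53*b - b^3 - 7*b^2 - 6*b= -b^3 + b^2 + 56*b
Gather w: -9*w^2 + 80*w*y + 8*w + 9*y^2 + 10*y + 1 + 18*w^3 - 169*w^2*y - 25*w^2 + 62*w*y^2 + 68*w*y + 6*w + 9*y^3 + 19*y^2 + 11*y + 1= 18*w^3 + w^2*(-169*y - 34) + w*(62*y^2 + 148*y + 14) + 9*y^3 + 28*y^2 + 21*y + 2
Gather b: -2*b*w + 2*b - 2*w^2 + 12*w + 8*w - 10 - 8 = b*(2 - 2*w) - 2*w^2 + 20*w - 18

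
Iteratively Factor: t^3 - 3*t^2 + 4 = (t + 1)*(t^2 - 4*t + 4) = (t - 2)*(t + 1)*(t - 2)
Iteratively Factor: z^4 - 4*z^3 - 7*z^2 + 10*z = (z)*(z^3 - 4*z^2 - 7*z + 10) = z*(z - 5)*(z^2 + z - 2) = z*(z - 5)*(z + 2)*(z - 1)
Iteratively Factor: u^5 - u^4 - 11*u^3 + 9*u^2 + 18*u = (u - 2)*(u^4 + u^3 - 9*u^2 - 9*u) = (u - 2)*(u + 3)*(u^3 - 2*u^2 - 3*u) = (u - 3)*(u - 2)*(u + 3)*(u^2 + u) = (u - 3)*(u - 2)*(u + 1)*(u + 3)*(u)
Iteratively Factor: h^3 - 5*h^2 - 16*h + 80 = (h - 5)*(h^2 - 16) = (h - 5)*(h + 4)*(h - 4)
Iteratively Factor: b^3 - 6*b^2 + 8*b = (b - 2)*(b^2 - 4*b) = (b - 4)*(b - 2)*(b)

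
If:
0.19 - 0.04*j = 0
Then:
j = 4.75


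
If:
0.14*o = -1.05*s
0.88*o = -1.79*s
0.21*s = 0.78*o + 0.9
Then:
No Solution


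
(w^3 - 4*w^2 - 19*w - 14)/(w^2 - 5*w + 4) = (w^3 - 4*w^2 - 19*w - 14)/(w^2 - 5*w + 4)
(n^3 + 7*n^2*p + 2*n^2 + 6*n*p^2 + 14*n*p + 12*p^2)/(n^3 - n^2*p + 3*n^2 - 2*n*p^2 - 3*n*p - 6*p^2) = (-n^2 - 6*n*p - 2*n - 12*p)/(-n^2 + 2*n*p - 3*n + 6*p)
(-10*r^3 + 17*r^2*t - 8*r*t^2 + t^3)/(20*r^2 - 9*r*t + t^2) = (-2*r^2 + 3*r*t - t^2)/(4*r - t)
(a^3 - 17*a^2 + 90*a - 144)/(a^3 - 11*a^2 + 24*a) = (a - 6)/a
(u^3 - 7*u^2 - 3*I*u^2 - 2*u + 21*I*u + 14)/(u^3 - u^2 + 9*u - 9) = (u^3 - u^2*(7 + 3*I) + u*(-2 + 21*I) + 14)/(u^3 - u^2 + 9*u - 9)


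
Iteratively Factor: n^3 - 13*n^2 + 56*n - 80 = (n - 4)*(n^2 - 9*n + 20) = (n - 4)^2*(n - 5)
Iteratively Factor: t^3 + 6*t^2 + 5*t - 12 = (t - 1)*(t^2 + 7*t + 12) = (t - 1)*(t + 3)*(t + 4)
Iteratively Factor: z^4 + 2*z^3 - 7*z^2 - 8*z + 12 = (z - 2)*(z^3 + 4*z^2 + z - 6) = (z - 2)*(z + 3)*(z^2 + z - 2) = (z - 2)*(z - 1)*(z + 3)*(z + 2)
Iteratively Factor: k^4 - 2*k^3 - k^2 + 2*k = (k - 2)*(k^3 - k) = (k - 2)*(k + 1)*(k^2 - k) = (k - 2)*(k - 1)*(k + 1)*(k)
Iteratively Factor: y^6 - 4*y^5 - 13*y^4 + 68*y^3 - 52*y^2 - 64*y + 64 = (y - 1)*(y^5 - 3*y^4 - 16*y^3 + 52*y^2 - 64) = (y - 1)*(y + 4)*(y^4 - 7*y^3 + 12*y^2 + 4*y - 16) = (y - 2)*(y - 1)*(y + 4)*(y^3 - 5*y^2 + 2*y + 8) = (y - 2)*(y - 1)*(y + 1)*(y + 4)*(y^2 - 6*y + 8) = (y - 4)*(y - 2)*(y - 1)*(y + 1)*(y + 4)*(y - 2)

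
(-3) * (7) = -21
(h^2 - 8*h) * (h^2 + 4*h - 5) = h^4 - 4*h^3 - 37*h^2 + 40*h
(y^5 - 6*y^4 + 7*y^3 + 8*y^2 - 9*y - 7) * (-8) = -8*y^5 + 48*y^4 - 56*y^3 - 64*y^2 + 72*y + 56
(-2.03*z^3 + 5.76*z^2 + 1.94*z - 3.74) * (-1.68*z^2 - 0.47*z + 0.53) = 3.4104*z^5 - 8.7227*z^4 - 7.0423*z^3 + 8.4242*z^2 + 2.786*z - 1.9822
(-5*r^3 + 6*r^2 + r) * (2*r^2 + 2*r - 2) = -10*r^5 + 2*r^4 + 24*r^3 - 10*r^2 - 2*r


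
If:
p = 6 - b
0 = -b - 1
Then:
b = -1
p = 7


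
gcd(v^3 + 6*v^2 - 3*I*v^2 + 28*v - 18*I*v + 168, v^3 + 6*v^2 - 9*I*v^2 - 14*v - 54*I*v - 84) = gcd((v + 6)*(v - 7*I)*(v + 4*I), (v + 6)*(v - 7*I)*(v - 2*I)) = v^2 + v*(6 - 7*I) - 42*I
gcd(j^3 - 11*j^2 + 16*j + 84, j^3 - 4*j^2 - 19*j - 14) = j^2 - 5*j - 14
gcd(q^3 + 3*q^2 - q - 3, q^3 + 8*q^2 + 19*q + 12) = q^2 + 4*q + 3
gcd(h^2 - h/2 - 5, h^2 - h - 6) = h + 2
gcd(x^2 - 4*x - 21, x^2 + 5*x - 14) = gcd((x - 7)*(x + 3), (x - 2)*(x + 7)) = 1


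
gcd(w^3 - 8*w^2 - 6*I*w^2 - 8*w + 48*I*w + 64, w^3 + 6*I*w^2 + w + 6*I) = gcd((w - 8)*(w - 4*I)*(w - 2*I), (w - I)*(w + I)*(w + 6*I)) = 1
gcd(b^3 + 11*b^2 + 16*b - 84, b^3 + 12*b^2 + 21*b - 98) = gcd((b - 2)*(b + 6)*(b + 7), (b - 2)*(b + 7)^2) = b^2 + 5*b - 14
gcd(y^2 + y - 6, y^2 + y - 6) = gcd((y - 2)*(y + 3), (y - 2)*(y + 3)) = y^2 + y - 6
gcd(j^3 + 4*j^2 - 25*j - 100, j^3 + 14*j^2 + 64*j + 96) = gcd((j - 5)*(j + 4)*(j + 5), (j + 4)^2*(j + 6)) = j + 4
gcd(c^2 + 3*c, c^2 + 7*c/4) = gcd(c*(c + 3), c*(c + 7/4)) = c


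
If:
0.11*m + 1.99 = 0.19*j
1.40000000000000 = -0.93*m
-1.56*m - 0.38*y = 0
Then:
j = 9.60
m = -1.51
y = 6.18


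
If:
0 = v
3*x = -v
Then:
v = 0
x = 0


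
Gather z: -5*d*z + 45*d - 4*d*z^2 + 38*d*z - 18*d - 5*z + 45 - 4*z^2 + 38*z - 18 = 27*d + z^2*(-4*d - 4) + z*(33*d + 33) + 27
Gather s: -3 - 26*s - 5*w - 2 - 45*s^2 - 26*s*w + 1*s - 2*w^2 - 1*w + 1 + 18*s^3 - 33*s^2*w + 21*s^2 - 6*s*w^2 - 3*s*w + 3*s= 18*s^3 + s^2*(-33*w - 24) + s*(-6*w^2 - 29*w - 22) - 2*w^2 - 6*w - 4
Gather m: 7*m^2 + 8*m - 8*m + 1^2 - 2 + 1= 7*m^2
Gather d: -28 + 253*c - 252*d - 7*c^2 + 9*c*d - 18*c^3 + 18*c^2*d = -18*c^3 - 7*c^2 + 253*c + d*(18*c^2 + 9*c - 252) - 28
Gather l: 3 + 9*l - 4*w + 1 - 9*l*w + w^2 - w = l*(9 - 9*w) + w^2 - 5*w + 4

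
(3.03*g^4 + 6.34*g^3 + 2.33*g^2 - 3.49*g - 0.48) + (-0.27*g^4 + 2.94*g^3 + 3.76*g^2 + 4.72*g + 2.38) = 2.76*g^4 + 9.28*g^3 + 6.09*g^2 + 1.23*g + 1.9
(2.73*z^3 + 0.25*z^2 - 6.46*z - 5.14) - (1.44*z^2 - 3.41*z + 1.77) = 2.73*z^3 - 1.19*z^2 - 3.05*z - 6.91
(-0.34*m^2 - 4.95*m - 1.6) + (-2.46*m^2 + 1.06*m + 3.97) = -2.8*m^2 - 3.89*m + 2.37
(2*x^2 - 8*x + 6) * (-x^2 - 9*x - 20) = -2*x^4 - 10*x^3 + 26*x^2 + 106*x - 120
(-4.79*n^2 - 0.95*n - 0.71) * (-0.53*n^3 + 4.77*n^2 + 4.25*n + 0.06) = 2.5387*n^5 - 22.3448*n^4 - 24.5127*n^3 - 7.7116*n^2 - 3.0745*n - 0.0426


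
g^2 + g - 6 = (g - 2)*(g + 3)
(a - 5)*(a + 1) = a^2 - 4*a - 5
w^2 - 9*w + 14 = (w - 7)*(w - 2)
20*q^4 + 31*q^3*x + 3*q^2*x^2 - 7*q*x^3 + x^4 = (-5*q + x)*(-4*q + x)*(q + x)^2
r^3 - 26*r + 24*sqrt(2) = (r - 3*sqrt(2))*(r - sqrt(2))*(r + 4*sqrt(2))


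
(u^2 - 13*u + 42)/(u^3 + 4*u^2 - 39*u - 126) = (u - 7)/(u^2 + 10*u + 21)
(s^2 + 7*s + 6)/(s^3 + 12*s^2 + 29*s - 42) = (s + 1)/(s^2 + 6*s - 7)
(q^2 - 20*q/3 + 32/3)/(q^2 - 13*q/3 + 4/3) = (3*q - 8)/(3*q - 1)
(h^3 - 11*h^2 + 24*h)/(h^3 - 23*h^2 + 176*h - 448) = h*(h - 3)/(h^2 - 15*h + 56)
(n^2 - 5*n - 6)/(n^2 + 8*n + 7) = (n - 6)/(n + 7)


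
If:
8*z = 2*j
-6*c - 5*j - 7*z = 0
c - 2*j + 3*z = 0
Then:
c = 0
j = 0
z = 0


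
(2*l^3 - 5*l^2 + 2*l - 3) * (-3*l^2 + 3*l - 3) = -6*l^5 + 21*l^4 - 27*l^3 + 30*l^2 - 15*l + 9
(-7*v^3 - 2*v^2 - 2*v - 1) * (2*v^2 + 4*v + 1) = -14*v^5 - 32*v^4 - 19*v^3 - 12*v^2 - 6*v - 1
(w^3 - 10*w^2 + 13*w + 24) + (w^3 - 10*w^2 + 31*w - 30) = 2*w^3 - 20*w^2 + 44*w - 6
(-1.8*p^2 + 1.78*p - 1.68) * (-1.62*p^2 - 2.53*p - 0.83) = 2.916*p^4 + 1.6704*p^3 - 0.2878*p^2 + 2.773*p + 1.3944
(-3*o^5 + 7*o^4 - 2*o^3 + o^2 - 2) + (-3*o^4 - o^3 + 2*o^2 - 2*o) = -3*o^5 + 4*o^4 - 3*o^3 + 3*o^2 - 2*o - 2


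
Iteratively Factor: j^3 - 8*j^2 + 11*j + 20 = (j - 4)*(j^2 - 4*j - 5) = (j - 5)*(j - 4)*(j + 1)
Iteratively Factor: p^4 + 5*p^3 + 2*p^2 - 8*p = (p - 1)*(p^3 + 6*p^2 + 8*p) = (p - 1)*(p + 2)*(p^2 + 4*p) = (p - 1)*(p + 2)*(p + 4)*(p)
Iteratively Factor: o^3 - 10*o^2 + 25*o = (o)*(o^2 - 10*o + 25) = o*(o - 5)*(o - 5)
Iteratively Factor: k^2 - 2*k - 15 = (k + 3)*(k - 5)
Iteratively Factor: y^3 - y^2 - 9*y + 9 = (y - 3)*(y^2 + 2*y - 3) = (y - 3)*(y - 1)*(y + 3)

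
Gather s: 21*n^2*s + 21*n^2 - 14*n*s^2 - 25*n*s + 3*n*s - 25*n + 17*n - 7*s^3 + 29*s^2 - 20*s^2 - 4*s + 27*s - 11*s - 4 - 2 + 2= 21*n^2 - 8*n - 7*s^3 + s^2*(9 - 14*n) + s*(21*n^2 - 22*n + 12) - 4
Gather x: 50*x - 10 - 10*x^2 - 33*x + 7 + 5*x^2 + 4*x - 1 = -5*x^2 + 21*x - 4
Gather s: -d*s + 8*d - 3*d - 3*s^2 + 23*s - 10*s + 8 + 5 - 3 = 5*d - 3*s^2 + s*(13 - d) + 10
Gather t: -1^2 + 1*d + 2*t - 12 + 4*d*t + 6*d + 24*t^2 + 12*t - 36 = 7*d + 24*t^2 + t*(4*d + 14) - 49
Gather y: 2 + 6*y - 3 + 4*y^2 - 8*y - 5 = 4*y^2 - 2*y - 6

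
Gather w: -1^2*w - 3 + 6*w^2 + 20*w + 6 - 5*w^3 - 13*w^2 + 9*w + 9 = -5*w^3 - 7*w^2 + 28*w + 12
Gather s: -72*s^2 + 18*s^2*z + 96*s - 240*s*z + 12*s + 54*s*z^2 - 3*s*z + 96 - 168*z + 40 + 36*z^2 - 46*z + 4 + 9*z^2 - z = s^2*(18*z - 72) + s*(54*z^2 - 243*z + 108) + 45*z^2 - 215*z + 140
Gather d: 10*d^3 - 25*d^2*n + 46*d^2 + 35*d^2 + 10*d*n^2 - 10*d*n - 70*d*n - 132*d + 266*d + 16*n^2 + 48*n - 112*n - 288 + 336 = 10*d^3 + d^2*(81 - 25*n) + d*(10*n^2 - 80*n + 134) + 16*n^2 - 64*n + 48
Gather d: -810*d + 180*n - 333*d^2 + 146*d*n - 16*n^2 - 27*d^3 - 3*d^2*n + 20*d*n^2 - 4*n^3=-27*d^3 + d^2*(-3*n - 333) + d*(20*n^2 + 146*n - 810) - 4*n^3 - 16*n^2 + 180*n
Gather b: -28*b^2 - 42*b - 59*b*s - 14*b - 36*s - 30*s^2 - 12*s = -28*b^2 + b*(-59*s - 56) - 30*s^2 - 48*s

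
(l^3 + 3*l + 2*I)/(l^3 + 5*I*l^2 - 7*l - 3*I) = (l - 2*I)/(l + 3*I)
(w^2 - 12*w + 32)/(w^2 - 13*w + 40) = (w - 4)/(w - 5)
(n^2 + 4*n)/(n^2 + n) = (n + 4)/(n + 1)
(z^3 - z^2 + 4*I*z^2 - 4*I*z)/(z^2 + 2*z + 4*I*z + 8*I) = z*(z - 1)/(z + 2)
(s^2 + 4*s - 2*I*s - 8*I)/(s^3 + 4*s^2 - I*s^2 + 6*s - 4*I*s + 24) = (s - 2*I)/(s^2 - I*s + 6)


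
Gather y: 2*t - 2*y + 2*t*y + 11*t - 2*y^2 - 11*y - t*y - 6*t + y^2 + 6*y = 7*t - y^2 + y*(t - 7)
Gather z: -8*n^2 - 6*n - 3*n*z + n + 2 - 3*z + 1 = -8*n^2 - 5*n + z*(-3*n - 3) + 3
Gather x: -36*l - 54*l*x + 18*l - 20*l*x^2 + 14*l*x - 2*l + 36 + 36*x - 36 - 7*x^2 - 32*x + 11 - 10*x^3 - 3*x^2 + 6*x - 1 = -20*l - 10*x^3 + x^2*(-20*l - 10) + x*(10 - 40*l) + 10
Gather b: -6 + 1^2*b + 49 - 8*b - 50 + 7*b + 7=0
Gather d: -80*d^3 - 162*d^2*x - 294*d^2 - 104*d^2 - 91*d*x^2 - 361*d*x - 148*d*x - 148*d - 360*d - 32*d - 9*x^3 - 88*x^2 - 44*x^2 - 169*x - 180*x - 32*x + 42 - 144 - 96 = -80*d^3 + d^2*(-162*x - 398) + d*(-91*x^2 - 509*x - 540) - 9*x^3 - 132*x^2 - 381*x - 198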